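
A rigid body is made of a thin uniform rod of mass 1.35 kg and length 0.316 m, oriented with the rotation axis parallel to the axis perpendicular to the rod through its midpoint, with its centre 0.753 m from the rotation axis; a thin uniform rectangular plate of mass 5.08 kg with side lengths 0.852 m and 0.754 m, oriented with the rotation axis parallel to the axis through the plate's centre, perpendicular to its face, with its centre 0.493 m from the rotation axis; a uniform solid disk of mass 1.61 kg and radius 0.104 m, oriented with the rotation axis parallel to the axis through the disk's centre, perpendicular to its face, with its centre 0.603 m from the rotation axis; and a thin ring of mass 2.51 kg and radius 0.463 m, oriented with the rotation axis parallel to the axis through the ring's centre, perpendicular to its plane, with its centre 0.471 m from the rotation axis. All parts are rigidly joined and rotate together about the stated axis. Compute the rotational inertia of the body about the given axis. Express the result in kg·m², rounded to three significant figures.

4.25

Thin rod: I_cm = (1/12)ML² = (1/12)(1.35)(0.316)² = 0.011234 kg·m²; centre at d = 0.753 m, so I = I_cm + Md² gives I = 0.011234 + (1.35)(0.753)² = 0.7767 kg·m².
Rectangular plate: I_cm = (1/12)M(a²+b²) = (1/12)(5.08)[(0.852)² + (0.754)²] = 0.54797 kg·m²; centre at d = 0.493 m, so I = I_cm + Md² gives I = 0.54797 + (5.08)(0.493)² = 1.7827 kg·m².
Solid disk: I_cm = (1/2)MR² = (1/2)(1.61)(0.104)² = 0.0087069 kg·m²; centre at d = 0.603 m, so I = I_cm + Md² gives I = 0.0087069 + (1.61)(0.603)² = 0.59412 kg·m².
Thin ring: I_cm = MR² = (2.51)(0.463)² = 0.53807 kg·m²; centre at d = 0.471 m, so I = I_cm + Md² gives I = 0.53807 + (2.51)(0.471)² = 1.0949 kg·m².
Total I = 0.7767 + 1.7827 + 0.59412 + 1.0949 = 4.2484 kg·m².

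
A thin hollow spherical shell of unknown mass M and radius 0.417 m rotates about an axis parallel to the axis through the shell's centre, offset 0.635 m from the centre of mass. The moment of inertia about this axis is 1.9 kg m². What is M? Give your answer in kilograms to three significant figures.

3.66

I = I_cm + Md² = (2/3)MR² + Md² = M·[0.666667·(0.417)² + (0.635)²] = M·0.51915.
So M = 1.9 / 0.51915 = 3.6598 kg.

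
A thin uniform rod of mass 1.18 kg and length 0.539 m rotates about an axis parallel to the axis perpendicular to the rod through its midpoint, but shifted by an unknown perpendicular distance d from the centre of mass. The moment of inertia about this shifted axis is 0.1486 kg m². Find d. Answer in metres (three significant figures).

0.319

About the centre-of-mass axis, I_cm = (1/12)ML² = (1/12)(1.18)(0.539)² = 0.028568 kg m².
Parallel axis theorem: I = I_cm + Md², so Md² = 0.1486 − 0.028568 = 0.12003 kg m².
d = √(0.12003 / 1.18) = 0.31894 m.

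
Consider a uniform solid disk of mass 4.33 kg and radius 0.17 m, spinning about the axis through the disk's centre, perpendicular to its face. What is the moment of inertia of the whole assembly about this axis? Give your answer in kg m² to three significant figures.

I_cm = (1/2)MR² = (1/2)(4.33)(0.17)² = 0.062569 kg m²; axis through the centre, so I = 0.062569 kg m².

0.0626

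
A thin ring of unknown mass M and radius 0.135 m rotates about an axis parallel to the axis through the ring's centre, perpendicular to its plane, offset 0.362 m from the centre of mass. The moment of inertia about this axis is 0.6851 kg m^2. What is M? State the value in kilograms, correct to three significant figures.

I = I_cm + Md² = MR² + Md² = M·[1·(0.135)² + (0.362)²] = M·0.14927.
So M = 0.6851 / 0.14927 = 4.5897 kg.

4.59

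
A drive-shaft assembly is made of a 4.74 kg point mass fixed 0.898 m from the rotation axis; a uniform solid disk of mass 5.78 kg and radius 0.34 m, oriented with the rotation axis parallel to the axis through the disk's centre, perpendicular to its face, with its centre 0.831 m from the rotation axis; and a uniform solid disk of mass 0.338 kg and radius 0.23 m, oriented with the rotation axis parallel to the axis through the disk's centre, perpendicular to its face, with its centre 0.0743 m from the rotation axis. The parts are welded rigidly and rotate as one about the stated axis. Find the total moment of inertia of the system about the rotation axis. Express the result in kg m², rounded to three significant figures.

8.16

Point mass: I_cm = 0; centre at d = 0.898 m, so the parallel axis theorem gives I = 0 + (4.74)(0.898)² = 3.8224 kg m².
Solid disk: I_cm = (1/2)MR² = (1/2)(5.78)(0.34)² = 0.33408 kg m²; centre at d = 0.831 m, so the parallel axis theorem gives I = 0.33408 + (5.78)(0.831)² = 4.3255 kg m².
Solid disk: I_cm = (1/2)MR² = (1/2)(0.338)(0.23)² = 0.0089401 kg m²; centre at d = 0.0743 m, so the parallel axis theorem gives I = 0.0089401 + (0.338)(0.0743)² = 0.010806 kg m².
Total I = 3.8224 + 4.3255 + 0.010806 = 8.1587 kg m².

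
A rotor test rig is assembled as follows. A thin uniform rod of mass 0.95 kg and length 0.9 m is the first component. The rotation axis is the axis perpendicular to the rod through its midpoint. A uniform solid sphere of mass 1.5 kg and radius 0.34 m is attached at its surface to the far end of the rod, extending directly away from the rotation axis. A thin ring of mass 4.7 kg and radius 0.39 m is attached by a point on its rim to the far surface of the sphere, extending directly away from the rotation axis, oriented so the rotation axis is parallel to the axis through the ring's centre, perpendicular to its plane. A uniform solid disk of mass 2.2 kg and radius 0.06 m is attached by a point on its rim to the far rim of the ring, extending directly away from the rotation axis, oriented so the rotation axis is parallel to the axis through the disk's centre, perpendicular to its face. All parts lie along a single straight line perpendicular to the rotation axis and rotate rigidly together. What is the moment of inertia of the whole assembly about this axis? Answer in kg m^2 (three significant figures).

Thin rod: I_cm = (1/12)ML² = (1/12)(0.95)(0.9)² = 0.064125 kg m^2; axis through the centre, so I = 0.064125 kg m^2.
Solid sphere: I_cm = (2/5)MR² = (2/5)(1.5)(0.34)² = 0.06936 kg m^2; centre at d = 0.45 + 0.34 = 0.79 m, so the parallel axis theorem gives I = 0.06936 + (1.5)(0.79)² = 1.0055 kg m^2.
Thin ring: I_cm = MR² = (4.7)(0.39)² = 0.71487 kg m^2; centre at d = 0.45 + 0.34 + 0.34 + 0.39 = 1.52 m, so the parallel axis theorem gives I = 0.71487 + (4.7)(1.52)² = 11.574 kg m^2.
Solid disk: I_cm = (1/2)MR² = (1/2)(2.2)(0.06)² = 0.00396 kg m^2; centre at d = 0.45 + 0.34 + 0.34 + 0.39 + 0.39 + 0.06 = 1.97 m, so the parallel axis theorem gives I = 0.00396 + (2.2)(1.97)² = 8.5419 kg m^2.
Total I = 0.064125 + 1.0055 + 11.574 + 8.5419 = 21.185 kg m^2.

21.2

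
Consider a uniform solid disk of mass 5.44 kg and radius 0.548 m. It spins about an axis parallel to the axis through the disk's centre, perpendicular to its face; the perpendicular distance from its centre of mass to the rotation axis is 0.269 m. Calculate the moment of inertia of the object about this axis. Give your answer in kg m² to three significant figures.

1.21

I_cm = (1/2)MR² = (1/2)(5.44)(0.548)² = 0.81683 kg m²; centre at d = 0.269 m, so I = I_cm + Md² gives I = 0.81683 + (5.44)(0.269)² = 1.2105 kg m².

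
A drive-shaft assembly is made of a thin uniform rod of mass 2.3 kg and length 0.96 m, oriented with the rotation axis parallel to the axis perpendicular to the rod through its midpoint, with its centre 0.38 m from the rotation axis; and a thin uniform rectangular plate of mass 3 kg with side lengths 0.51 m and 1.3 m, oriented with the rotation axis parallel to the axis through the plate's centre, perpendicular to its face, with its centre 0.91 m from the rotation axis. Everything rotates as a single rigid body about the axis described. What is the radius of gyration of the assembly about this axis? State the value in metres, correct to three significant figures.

Thin rod: I_cm = (1/12)ML² = (1/12)(2.3)(0.96)² = 0.17664 kg m²; centre at d = 0.38 m, so I = I_cm + Md² gives I = 0.17664 + (2.3)(0.38)² = 0.50876 kg m².
Rectangular plate: I_cm = (1/12)M(a²+b²) = (1/12)(3)[(0.51)² + (1.3)²] = 0.48753 kg m²; centre at d = 0.91 m, so I = I_cm + Md² gives I = 0.48753 + (3)(0.91)² = 2.9718 kg m².
Total I = 3.4806 kg m²; total mass M = 5.3 kg.
k = √(I/M) = √(3.4806/5.3) = 0.81038 m.

0.810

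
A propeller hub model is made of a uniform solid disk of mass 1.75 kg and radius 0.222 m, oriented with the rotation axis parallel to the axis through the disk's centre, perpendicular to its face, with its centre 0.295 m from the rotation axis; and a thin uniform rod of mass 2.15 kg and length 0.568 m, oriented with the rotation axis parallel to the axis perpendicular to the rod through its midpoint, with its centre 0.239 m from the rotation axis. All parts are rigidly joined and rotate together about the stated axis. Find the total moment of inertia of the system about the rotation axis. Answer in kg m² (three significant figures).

0.376

Solid disk: I_cm = (1/2)MR² = (1/2)(1.75)(0.222)² = 0.043124 kg m²; centre at d = 0.295 m, so I = I_cm + Md² gives I = 0.043124 + (1.75)(0.295)² = 0.19542 kg m².
Thin rod: I_cm = (1/12)ML² = (1/12)(2.15)(0.568)² = 0.057803 kg m²; centre at d = 0.239 m, so I = I_cm + Md² gives I = 0.057803 + (2.15)(0.239)² = 0.18061 kg m².
Total I = 0.19542 + 0.18061 = 0.37603 kg m².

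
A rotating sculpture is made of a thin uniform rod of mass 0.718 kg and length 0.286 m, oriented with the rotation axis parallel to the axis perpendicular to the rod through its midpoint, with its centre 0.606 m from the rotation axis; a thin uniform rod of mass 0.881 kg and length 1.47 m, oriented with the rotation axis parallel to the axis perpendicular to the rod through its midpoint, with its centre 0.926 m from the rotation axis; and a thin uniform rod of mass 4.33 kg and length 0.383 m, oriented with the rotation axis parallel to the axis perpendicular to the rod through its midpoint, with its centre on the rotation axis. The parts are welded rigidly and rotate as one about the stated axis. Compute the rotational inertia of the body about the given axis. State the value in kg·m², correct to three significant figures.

Thin rod: I_cm = (1/12)ML² = (1/12)(0.718)(0.286)² = 0.0048941 kg·m²; centre at d = 0.606 m, so I = I_cm + Md² gives I = 0.0048941 + (0.718)(0.606)² = 0.26857 kg·m².
Thin rod: I_cm = (1/12)ML² = (1/12)(0.881)(1.47)² = 0.15865 kg·m²; centre at d = 0.926 m, so I = I_cm + Md² gives I = 0.15865 + (0.881)(0.926)² = 0.91408 kg·m².
Thin rod: I_cm = (1/12)ML² = (1/12)(4.33)(0.383)² = 0.05293 kg·m²; axis through the centre, so I = 0.05293 kg·m².
Total I = 0.26857 + 0.91408 + 0.05293 = 1.2356 kg·m².

1.24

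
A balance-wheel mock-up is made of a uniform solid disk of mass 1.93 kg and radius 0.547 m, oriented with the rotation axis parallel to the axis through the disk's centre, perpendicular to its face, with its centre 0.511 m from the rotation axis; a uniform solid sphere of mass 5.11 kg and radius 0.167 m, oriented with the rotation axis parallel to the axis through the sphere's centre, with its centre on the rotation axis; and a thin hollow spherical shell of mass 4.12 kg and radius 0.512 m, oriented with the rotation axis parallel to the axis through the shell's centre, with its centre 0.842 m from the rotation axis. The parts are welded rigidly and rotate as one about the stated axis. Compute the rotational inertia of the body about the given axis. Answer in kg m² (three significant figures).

4.49

Solid disk: I_cm = (1/2)MR² = (1/2)(1.93)(0.547)² = 0.28874 kg m²; centre at d = 0.511 m, so the parallel axis theorem gives I = 0.28874 + (1.93)(0.511)² = 0.7927 kg m².
Solid sphere: I_cm = (2/5)MR² = (2/5)(5.11)(0.167)² = 0.057005 kg m²; axis through the centre, so I = 0.057005 kg m².
Spherical shell: I_cm = (2/3)MR² = (2/3)(4.12)(0.512)² = 0.72002 kg m²; centre at d = 0.842 m, so the parallel axis theorem gives I = 0.72002 + (4.12)(0.842)² = 3.641 kg m².
Total I = 0.7927 + 0.057005 + 3.641 = 4.4907 kg m².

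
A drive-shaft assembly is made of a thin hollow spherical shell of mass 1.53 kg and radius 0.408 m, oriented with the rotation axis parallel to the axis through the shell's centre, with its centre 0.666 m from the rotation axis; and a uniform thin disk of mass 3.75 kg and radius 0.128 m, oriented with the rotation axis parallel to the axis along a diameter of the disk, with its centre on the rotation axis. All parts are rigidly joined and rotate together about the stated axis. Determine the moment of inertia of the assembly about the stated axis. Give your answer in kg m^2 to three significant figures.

0.864

Spherical shell: I_cm = (2/3)MR² = (2/3)(1.53)(0.408)² = 0.16979 kg m^2; centre at d = 0.666 m, so I = I_cm + Md² gives I = 0.16979 + (1.53)(0.666)² = 0.84843 kg m^2.
Thin disk: I_cm = (1/4)MR² = (1/4)(3.75)(0.128)² = 0.01536 kg m^2; axis through the centre, so I = 0.01536 kg m^2.
Total I = 0.84843 + 0.01536 = 0.86379 kg m^2.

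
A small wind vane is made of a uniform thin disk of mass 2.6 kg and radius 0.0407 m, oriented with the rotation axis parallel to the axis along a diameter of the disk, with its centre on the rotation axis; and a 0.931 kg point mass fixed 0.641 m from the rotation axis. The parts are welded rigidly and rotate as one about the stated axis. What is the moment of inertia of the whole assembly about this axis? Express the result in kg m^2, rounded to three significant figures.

0.384

Thin disk: I_cm = (1/4)MR² = (1/4)(2.6)(0.0407)² = 0.0010767 kg m^2; axis through the centre, so I = 0.0010767 kg m^2.
Point mass: I_cm = 0; centre at d = 0.641 m, so I = I_cm + Md² gives I = 0 + (0.931)(0.641)² = 0.38253 kg m^2.
Total I = 0.0010767 + 0.38253 = 0.38361 kg m^2.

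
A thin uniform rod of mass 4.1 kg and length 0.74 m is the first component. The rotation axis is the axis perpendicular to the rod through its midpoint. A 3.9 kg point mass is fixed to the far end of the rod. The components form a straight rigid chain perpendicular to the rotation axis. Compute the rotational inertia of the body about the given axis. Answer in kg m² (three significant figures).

0.721

Thin rod: I_cm = (1/12)ML² = (1/12)(4.1)(0.74)² = 0.1871 kg m²; axis through the centre, so I = 0.1871 kg m².
Point mass: I_cm = 0; centre at d = 0.37 m, so the parallel axis theorem gives I = 0 + (3.9)(0.37)² = 0.53391 kg m².
Total I = 0.1871 + 0.53391 = 0.72101 kg m².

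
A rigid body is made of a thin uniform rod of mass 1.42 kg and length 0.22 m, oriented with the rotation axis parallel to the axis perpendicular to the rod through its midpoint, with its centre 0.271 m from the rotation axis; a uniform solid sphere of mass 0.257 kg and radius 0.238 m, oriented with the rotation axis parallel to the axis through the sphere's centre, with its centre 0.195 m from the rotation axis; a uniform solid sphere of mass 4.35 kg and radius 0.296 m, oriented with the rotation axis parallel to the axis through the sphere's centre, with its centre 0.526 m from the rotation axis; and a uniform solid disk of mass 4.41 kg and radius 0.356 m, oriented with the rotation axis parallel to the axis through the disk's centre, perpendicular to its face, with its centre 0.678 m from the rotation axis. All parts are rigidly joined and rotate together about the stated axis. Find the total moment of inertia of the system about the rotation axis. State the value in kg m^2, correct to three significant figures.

Thin rod: I_cm = (1/12)ML² = (1/12)(1.42)(0.22)² = 0.0057273 kg m^2; centre at d = 0.271 m, so I = I_cm + Md² gives I = 0.0057273 + (1.42)(0.271)² = 0.11001 kg m^2.
Solid sphere: I_cm = (2/5)MR² = (2/5)(0.257)(0.238)² = 0.005823 kg m^2; centre at d = 0.195 m, so I = I_cm + Md² gives I = 0.005823 + (0.257)(0.195)² = 0.015595 kg m^2.
Solid sphere: I_cm = (2/5)MR² = (2/5)(4.35)(0.296)² = 0.15245 kg m^2; centre at d = 0.526 m, so I = I_cm + Md² gives I = 0.15245 + (4.35)(0.526)² = 1.356 kg m^2.
Solid disk: I_cm = (1/2)MR² = (1/2)(4.41)(0.356)² = 0.27945 kg m^2; centre at d = 0.678 m, so I = I_cm + Md² gives I = 0.27945 + (4.41)(0.678)² = 2.3067 kg m^2.
Total I = 0.11001 + 0.015595 + 1.356 + 2.3067 = 3.7883 kg m^2.

3.79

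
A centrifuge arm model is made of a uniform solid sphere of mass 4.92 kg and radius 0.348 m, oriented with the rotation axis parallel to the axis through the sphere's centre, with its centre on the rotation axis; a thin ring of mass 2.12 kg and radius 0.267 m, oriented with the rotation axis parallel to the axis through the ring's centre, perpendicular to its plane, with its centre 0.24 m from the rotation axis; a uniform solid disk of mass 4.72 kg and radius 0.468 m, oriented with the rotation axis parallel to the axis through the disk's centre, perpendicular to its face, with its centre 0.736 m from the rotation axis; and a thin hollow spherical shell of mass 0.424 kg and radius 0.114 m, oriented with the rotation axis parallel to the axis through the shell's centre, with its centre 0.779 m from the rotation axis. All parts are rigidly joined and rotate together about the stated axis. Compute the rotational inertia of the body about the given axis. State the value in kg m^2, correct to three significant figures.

Solid sphere: I_cm = (2/5)MR² = (2/5)(4.92)(0.348)² = 0.23833 kg m^2; axis through the centre, so I = 0.23833 kg m^2.
Thin ring: I_cm = MR² = (2.12)(0.267)² = 0.15113 kg m^2; centre at d = 0.24 m, so I = I_cm + Md² gives I = 0.15113 + (2.12)(0.24)² = 0.27324 kg m^2.
Solid disk: I_cm = (1/2)MR² = (1/2)(4.72)(0.468)² = 0.5169 kg m^2; centre at d = 0.736 m, so I = I_cm + Md² gives I = 0.5169 + (4.72)(0.736)² = 3.0737 kg m^2.
Spherical shell: I_cm = (2/3)MR² = (2/3)(0.424)(0.114)² = 0.0036735 kg m^2; centre at d = 0.779 m, so I = I_cm + Md² gives I = 0.0036735 + (0.424)(0.779)² = 0.26097 kg m^2.
Total I = 0.23833 + 0.27324 + 3.0737 + 0.26097 = 3.8463 kg m^2.

3.85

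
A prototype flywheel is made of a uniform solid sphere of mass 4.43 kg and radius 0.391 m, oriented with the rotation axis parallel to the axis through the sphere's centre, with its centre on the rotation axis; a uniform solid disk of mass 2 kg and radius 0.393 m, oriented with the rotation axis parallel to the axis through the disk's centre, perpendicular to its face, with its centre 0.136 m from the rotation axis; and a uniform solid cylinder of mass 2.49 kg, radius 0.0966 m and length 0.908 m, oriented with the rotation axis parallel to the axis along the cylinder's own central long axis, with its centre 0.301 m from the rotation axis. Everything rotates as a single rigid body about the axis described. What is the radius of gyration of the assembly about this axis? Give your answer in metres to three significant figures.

Solid sphere: I_cm = (2/5)MR² = (2/5)(4.43)(0.391)² = 0.27091 kg m^2; axis through the centre, so I = 0.27091 kg m^2.
Solid disk: I_cm = (1/2)MR² = (1/2)(2)(0.393)² = 0.15445 kg m^2; centre at d = 0.136 m, so the parallel axis theorem gives I = 0.15445 + (2)(0.136)² = 0.19144 kg m^2.
Solid cylinder: I_cm = (1/2)MR² = (1/2)(2.49)(0.0966)² = 0.011618 kg m^2; centre at d = 0.301 m, so the parallel axis theorem gives I = 0.011618 + (2.49)(0.301)² = 0.23721 kg m^2.
Total I = 0.69956 kg m^2; total mass M = 8.92 kg.
k = √(I/M) = √(0.69956/8.92) = 0.28005 m.

0.280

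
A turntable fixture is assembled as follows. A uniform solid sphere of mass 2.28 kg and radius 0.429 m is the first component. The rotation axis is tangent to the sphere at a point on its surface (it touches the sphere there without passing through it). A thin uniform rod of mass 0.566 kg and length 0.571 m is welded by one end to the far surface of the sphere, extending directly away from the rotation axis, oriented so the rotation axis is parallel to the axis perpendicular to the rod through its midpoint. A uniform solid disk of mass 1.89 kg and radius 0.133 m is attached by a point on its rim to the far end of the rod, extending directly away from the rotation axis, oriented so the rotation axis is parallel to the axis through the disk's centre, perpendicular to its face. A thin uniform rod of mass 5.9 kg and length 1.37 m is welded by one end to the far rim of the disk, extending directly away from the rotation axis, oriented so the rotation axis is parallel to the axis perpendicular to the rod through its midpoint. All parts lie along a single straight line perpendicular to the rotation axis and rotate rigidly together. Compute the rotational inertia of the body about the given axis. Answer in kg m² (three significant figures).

Solid sphere: I_cm = (2/5)MR² = (2/5)(2.28)(0.429)² = 0.16785 kg m²; centre at d = 0.429 m, so the parallel axis theorem gives I = 0.16785 + (2.28)(0.429)² = 0.58746 kg m².
Thin rod: I_cm = (1/12)ML² = (1/12)(0.566)(0.571)² = 0.015378 kg m²; centre at d = 0.429 + 0.429 + 0.2855 = 1.1435 m, so the parallel axis theorem gives I = 0.015378 + (0.566)(1.1435)² = 0.75548 kg m².
Solid disk: I_cm = (1/2)MR² = (1/2)(1.89)(0.133)² = 0.016716 kg m²; centre at d = 0.429 + 0.429 + 0.2855 + 0.2855 + 0.133 = 1.562 m, so the parallel axis theorem gives I = 0.016716 + (1.89)(1.562)² = 4.628 kg m².
Thin rod: I_cm = (1/12)ML² = (1/12)(5.9)(1.37)² = 0.92281 kg m²; centre at d = 0.429 + 0.429 + 0.2855 + 0.2855 + 0.133 + 0.133 + 0.685 = 2.38 m, so the parallel axis theorem gives I = 0.92281 + (5.9)(2.38)² = 34.343 kg m².
Total I = 0.58746 + 0.75548 + 4.628 + 34.343 = 40.314 kg m².

40.3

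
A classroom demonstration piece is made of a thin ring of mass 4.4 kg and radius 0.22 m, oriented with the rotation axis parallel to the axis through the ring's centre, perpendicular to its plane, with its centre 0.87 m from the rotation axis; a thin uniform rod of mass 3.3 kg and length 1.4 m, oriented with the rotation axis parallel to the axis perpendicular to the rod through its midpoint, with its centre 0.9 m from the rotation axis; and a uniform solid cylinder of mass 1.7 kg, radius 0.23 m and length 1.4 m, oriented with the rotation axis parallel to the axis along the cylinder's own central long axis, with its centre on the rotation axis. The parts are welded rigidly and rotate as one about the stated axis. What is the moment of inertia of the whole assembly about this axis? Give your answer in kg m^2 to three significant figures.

6.80

Thin ring: I_cm = MR² = (4.4)(0.22)² = 0.21296 kg m^2; centre at d = 0.87 m, so the parallel axis theorem gives I = 0.21296 + (4.4)(0.87)² = 3.5433 kg m^2.
Thin rod: I_cm = (1/12)ML² = (1/12)(3.3)(1.4)² = 0.539 kg m^2; centre at d = 0.9 m, so the parallel axis theorem gives I = 0.539 + (3.3)(0.9)² = 3.212 kg m^2.
Solid cylinder: I_cm = (1/2)MR² = (1/2)(1.7)(0.23)² = 0.044965 kg m^2; axis through the centre, so I = 0.044965 kg m^2.
Total I = 3.5433 + 3.212 + 0.044965 = 6.8003 kg m^2.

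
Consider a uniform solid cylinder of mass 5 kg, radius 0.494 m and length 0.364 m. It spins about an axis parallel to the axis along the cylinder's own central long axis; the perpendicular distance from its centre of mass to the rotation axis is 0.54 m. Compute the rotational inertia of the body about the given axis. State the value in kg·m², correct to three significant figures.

I_cm = (1/2)MR² = (1/2)(5)(0.494)² = 0.61009 kg·m²; centre at d = 0.54 m, so the parallel axis theorem gives I = 0.61009 + (5)(0.54)² = 2.0681 kg·m².

2.07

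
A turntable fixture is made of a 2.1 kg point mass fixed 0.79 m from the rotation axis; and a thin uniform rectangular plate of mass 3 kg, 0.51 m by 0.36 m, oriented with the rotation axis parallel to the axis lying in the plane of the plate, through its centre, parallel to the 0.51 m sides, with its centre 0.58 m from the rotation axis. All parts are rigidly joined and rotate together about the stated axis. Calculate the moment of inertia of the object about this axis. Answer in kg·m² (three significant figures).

2.35

Point mass: I_cm = 0; centre at d = 0.79 m, so I = I_cm + Md² gives I = 0 + (2.1)(0.79)² = 1.3106 kg·m².
Rectangular plate: I_cm = (1/12)Mb² = (1/12)(3)(0.36)² = 0.0324 kg·m²; centre at d = 0.58 m, so I = I_cm + Md² gives I = 0.0324 + (3)(0.58)² = 1.0416 kg·m².
Total I = 1.3106 + 1.0416 = 2.3522 kg·m².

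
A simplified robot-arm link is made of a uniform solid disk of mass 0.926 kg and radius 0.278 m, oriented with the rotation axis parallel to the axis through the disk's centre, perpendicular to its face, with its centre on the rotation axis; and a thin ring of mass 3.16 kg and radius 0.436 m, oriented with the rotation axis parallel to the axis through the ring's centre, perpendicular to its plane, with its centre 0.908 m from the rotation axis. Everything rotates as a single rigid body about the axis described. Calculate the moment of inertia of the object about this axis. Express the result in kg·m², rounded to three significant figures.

3.24

Solid disk: I_cm = (1/2)MR² = (1/2)(0.926)(0.278)² = 0.035782 kg·m²; axis through the centre, so I = 0.035782 kg·m².
Thin ring: I_cm = MR² = (3.16)(0.436)² = 0.6007 kg·m²; centre at d = 0.908 m, so the parallel axis theorem gives I = 0.6007 + (3.16)(0.908)² = 3.206 kg·m².
Total I = 0.035782 + 3.206 = 3.2418 kg·m².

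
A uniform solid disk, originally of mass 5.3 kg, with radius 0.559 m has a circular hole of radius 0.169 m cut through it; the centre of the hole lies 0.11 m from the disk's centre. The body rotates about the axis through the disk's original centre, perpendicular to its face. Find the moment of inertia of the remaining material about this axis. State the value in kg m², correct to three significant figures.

Unpierced body about its centre: I₀ = (1/2)MR² = (1/2)(5.3)(0.559)² = 0.82807 kg m².
The removed disk has mass m = M·(r/R)² = (5.3)(0.169/0.559)² = 0.48442 kg (same uniform areal density).
Its moment of inertia about the rotation axis (parallel-axis theorem): I_hole = (1/2)mr² + md² = (1/2)(0.48442)(0.169)² + (0.48442)(0.11)² = 0.012779 kg m².
Treating the hole as negative mass, I = I₀ − I_hole = 0.82807 − 0.012779 = 0.8153 kg m².

0.815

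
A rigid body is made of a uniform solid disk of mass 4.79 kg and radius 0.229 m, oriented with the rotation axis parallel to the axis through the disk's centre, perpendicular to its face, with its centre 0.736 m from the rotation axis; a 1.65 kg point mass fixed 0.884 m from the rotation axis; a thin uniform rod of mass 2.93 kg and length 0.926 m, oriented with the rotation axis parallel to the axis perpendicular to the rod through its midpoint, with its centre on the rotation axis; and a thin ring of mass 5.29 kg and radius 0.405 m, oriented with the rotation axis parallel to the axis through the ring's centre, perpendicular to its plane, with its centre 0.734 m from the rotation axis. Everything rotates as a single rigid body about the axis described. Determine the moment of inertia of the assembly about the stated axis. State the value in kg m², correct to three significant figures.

Solid disk: I_cm = (1/2)MR² = (1/2)(4.79)(0.229)² = 0.1256 kg m²; centre at d = 0.736 m, so the parallel axis theorem gives I = 0.1256 + (4.79)(0.736)² = 2.7203 kg m².
Point mass: I_cm = 0; centre at d = 0.884 m, so the parallel axis theorem gives I = 0 + (1.65)(0.884)² = 1.2894 kg m².
Thin rod: I_cm = (1/12)ML² = (1/12)(2.93)(0.926)² = 0.20937 kg m²; axis through the centre, so I = 0.20937 kg m².
Thin ring: I_cm = MR² = (5.29)(0.405)² = 0.86769 kg m²; centre at d = 0.734 m, so the parallel axis theorem gives I = 0.86769 + (5.29)(0.734)² = 3.7177 kg m².
Total I = 2.7203 + 1.2894 + 0.20937 + 3.7177 = 7.9368 kg m².

7.94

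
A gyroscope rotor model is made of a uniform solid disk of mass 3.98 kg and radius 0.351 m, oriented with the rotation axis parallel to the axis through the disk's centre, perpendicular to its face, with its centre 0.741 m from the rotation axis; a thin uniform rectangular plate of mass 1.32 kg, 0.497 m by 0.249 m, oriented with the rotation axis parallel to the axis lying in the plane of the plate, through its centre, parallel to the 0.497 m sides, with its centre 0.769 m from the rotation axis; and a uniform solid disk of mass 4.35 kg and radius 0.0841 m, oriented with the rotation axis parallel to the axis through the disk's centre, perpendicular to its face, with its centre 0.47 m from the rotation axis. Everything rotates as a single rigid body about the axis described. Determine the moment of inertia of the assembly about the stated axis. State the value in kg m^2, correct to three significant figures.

Solid disk: I_cm = (1/2)MR² = (1/2)(3.98)(0.351)² = 0.24517 kg m^2; centre at d = 0.741 m, so the parallel axis theorem gives I = 0.24517 + (3.98)(0.741)² = 2.4305 kg m^2.
Rectangular plate: I_cm = (1/12)Mb² = (1/12)(1.32)(0.249)² = 0.0068201 kg m^2; centre at d = 0.769 m, so the parallel axis theorem gives I = 0.0068201 + (1.32)(0.769)² = 0.78742 kg m^2.
Solid disk: I_cm = (1/2)MR² = (1/2)(4.35)(0.0841)² = 0.015383 kg m^2; centre at d = 0.47 m, so the parallel axis theorem gives I = 0.015383 + (4.35)(0.47)² = 0.9763 kg m^2.
Total I = 2.4305 + 0.78742 + 0.9763 = 4.1942 kg m^2.

4.19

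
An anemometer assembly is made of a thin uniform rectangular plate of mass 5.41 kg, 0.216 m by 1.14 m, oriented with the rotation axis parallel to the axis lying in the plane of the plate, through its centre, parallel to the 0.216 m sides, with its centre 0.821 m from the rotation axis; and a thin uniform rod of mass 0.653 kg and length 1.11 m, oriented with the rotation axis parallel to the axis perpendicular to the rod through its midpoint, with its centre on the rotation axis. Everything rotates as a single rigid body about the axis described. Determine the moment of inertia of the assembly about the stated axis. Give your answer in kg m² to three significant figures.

Rectangular plate: I_cm = (1/12)Mb² = (1/12)(5.41)(1.14)² = 0.5859 kg m²; centre at d = 0.821 m, so the parallel axis theorem gives I = 0.5859 + (5.41)(0.821)² = 4.2325 kg m².
Thin rod: I_cm = (1/12)ML² = (1/12)(0.653)(1.11)² = 0.067047 kg m²; axis through the centre, so I = 0.067047 kg m².
Total I = 4.2325 + 0.067047 = 4.2995 kg m².

4.30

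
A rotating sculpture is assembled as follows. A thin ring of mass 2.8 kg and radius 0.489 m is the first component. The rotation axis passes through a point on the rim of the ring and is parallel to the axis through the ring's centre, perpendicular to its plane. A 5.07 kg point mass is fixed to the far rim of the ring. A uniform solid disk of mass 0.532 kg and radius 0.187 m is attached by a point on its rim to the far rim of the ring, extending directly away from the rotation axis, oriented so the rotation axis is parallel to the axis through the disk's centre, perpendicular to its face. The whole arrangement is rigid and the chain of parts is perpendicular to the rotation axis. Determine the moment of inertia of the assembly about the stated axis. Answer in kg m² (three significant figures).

Thin ring: I_cm = MR² = (2.8)(0.489)² = 0.66954 kg m²; centre at d = 0.489 m, so the parallel axis theorem gives I = 0.66954 + (2.8)(0.489)² = 1.3391 kg m².
Point mass: I_cm = 0; centre at d = 0.489 + 0.489 = 0.978 m, so the parallel axis theorem gives I = 0 + (5.07)(0.978)² = 4.8494 kg m².
Solid disk: I_cm = (1/2)MR² = (1/2)(0.532)(0.187)² = 0.0093018 kg m²; centre at d = 0.489 + 0.489 + 0.187 = 1.165 m, so the parallel axis theorem gives I = 0.0093018 + (0.532)(1.165)² = 0.73135 kg m².
Total I = 1.3391 + 4.8494 + 0.73135 = 6.9198 kg m².

6.92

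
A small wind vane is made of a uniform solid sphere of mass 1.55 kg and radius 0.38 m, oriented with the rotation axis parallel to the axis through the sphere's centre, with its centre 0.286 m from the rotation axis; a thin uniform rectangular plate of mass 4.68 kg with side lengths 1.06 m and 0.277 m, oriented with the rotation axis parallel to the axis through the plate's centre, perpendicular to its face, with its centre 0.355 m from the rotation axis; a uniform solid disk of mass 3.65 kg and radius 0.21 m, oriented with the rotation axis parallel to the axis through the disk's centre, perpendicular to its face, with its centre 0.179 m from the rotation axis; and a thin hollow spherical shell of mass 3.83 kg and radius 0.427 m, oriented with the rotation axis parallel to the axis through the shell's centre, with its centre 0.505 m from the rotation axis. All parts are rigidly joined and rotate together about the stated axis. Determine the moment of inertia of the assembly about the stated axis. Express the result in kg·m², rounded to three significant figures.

Solid sphere: I_cm = (2/5)MR² = (2/5)(1.55)(0.38)² = 0.089528 kg·m²; centre at d = 0.286 m, so the parallel axis theorem gives I = 0.089528 + (1.55)(0.286)² = 0.21631 kg·m².
Rectangular plate: I_cm = (1/12)M(a²+b²) = (1/12)(4.68)[(1.06)² + (0.277)²] = 0.46813 kg·m²; centre at d = 0.355 m, so the parallel axis theorem gives I = 0.46813 + (4.68)(0.355)² = 1.0579 kg·m².
Solid disk: I_cm = (1/2)MR² = (1/2)(3.65)(0.21)² = 0.080482 kg·m²; centre at d = 0.179 m, so the parallel axis theorem gives I = 0.080482 + (3.65)(0.179)² = 0.19743 kg·m².
Spherical shell: I_cm = (2/3)MR² = (2/3)(3.83)(0.427)² = 0.46555 kg·m²; centre at d = 0.505 m, so the parallel axis theorem gives I = 0.46555 + (3.83)(0.505)² = 1.4423 kg·m².
Total I = 0.21631 + 1.0579 + 0.19743 + 1.4423 = 2.914 kg·m².

2.91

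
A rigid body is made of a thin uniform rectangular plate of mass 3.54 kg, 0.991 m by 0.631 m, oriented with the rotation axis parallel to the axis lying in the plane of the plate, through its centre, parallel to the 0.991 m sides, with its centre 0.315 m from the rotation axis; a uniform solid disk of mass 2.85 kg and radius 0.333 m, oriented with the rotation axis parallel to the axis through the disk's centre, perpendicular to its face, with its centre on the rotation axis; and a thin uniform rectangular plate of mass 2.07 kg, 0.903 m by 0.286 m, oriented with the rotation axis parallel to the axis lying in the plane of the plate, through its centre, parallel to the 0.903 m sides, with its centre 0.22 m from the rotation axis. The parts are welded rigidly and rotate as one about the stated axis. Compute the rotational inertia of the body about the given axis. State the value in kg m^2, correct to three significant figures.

Rectangular plate: I_cm = (1/12)Mb² = (1/12)(3.54)(0.631)² = 0.11746 kg m^2; centre at d = 0.315 m, so the parallel axis theorem gives I = 0.11746 + (3.54)(0.315)² = 0.46871 kg m^2.
Solid disk: I_cm = (1/2)MR² = (1/2)(2.85)(0.333)² = 0.15802 kg m^2; axis through the centre, so I = 0.15802 kg m^2.
Rectangular plate: I_cm = (1/12)Mb² = (1/12)(2.07)(0.286)² = 0.01411 kg m^2; centre at d = 0.22 m, so the parallel axis theorem gives I = 0.01411 + (2.07)(0.22)² = 0.1143 kg m^2.
Total I = 0.46871 + 0.15802 + 0.1143 = 0.74103 kg m^2.

0.741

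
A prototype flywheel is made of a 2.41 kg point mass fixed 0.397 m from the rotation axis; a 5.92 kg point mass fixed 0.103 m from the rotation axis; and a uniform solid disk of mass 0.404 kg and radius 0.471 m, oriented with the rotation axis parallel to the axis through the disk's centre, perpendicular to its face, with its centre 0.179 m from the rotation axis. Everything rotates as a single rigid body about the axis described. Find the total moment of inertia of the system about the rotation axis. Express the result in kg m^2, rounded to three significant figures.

Point mass: I_cm = 0; centre at d = 0.397 m, so the parallel axis theorem gives I = 0 + (2.41)(0.397)² = 0.37984 kg m^2.
Point mass: I_cm = 0; centre at d = 0.103 m, so the parallel axis theorem gives I = 0 + (5.92)(0.103)² = 0.062805 kg m^2.
Solid disk: I_cm = (1/2)MR² = (1/2)(0.404)(0.471)² = 0.044812 kg m^2; centre at d = 0.179 m, so the parallel axis theorem gives I = 0.044812 + (0.404)(0.179)² = 0.057756 kg m^2.
Total I = 0.37984 + 0.062805 + 0.057756 = 0.5004 kg m^2.

0.500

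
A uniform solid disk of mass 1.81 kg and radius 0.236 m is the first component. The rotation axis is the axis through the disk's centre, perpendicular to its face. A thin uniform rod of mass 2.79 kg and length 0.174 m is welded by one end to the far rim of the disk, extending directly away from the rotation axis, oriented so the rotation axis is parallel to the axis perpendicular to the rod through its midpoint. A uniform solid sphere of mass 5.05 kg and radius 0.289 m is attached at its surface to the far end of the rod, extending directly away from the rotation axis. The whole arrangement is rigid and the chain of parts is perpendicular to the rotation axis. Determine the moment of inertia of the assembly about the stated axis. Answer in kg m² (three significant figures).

2.98

Solid disk: I_cm = (1/2)MR² = (1/2)(1.81)(0.236)² = 0.050405 kg m²; axis through the centre, so I = 0.050405 kg m².
Thin rod: I_cm = (1/12)ML² = (1/12)(2.79)(0.174)² = 0.0070392 kg m²; centre at d = 0.236 + 0.087 = 0.323 m, so the parallel axis theorem gives I = 0.0070392 + (2.79)(0.323)² = 0.29812 kg m².
Solid sphere: I_cm = (2/5)MR² = (2/5)(5.05)(0.289)² = 0.16871 kg m²; centre at d = 0.236 + 0.087 + 0.087 + 0.289 = 0.699 m, so the parallel axis theorem gives I = 0.16871 + (5.05)(0.699)² = 2.6361 kg m².
Total I = 0.050405 + 0.29812 + 2.6361 = 2.9847 kg m².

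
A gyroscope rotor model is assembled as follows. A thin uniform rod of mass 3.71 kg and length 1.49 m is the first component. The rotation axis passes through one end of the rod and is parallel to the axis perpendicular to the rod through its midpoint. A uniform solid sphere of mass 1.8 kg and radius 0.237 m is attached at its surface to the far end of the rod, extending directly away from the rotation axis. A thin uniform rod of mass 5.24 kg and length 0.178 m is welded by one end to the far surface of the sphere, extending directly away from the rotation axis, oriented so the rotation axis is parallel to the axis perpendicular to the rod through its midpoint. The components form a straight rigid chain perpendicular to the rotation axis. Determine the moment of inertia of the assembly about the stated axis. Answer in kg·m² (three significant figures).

30.3

Thin rod: I_cm = (1/12)ML² = (1/12)(3.71)(1.49)² = 0.68638 kg·m²; centre at d = 0.745 m, so I = I_cm + Md² gives I = 0.68638 + (3.71)(0.745)² = 2.7455 kg·m².
Solid sphere: I_cm = (2/5)MR² = (2/5)(1.8)(0.237)² = 0.040442 kg·m²; centre at d = 0.745 + 0.745 + 0.237 = 1.727 m, so I = I_cm + Md² gives I = 0.040442 + (1.8)(1.727)² = 5.409 kg·m².
Thin rod: I_cm = (1/12)ML² = (1/12)(5.24)(0.178)² = 0.013835 kg·m²; centre at d = 0.745 + 0.745 + 0.237 + 0.237 + 0.089 = 2.053 m, so I = I_cm + Md² gives I = 0.013835 + (5.24)(2.053)² = 22.099 kg·m².
Total I = 2.7455 + 5.409 + 22.099 = 30.254 kg·m².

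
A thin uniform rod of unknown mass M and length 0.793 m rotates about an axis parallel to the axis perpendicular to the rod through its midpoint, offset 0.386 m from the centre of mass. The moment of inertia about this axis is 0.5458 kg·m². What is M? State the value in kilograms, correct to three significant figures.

2.71

I = I_cm + Md² = (1/12)ML² + Md² = M·[0.0833333·(0.793)² + (0.386)²] = M·0.2014.
So M = 0.5458 / 0.2014 = 2.71 kg.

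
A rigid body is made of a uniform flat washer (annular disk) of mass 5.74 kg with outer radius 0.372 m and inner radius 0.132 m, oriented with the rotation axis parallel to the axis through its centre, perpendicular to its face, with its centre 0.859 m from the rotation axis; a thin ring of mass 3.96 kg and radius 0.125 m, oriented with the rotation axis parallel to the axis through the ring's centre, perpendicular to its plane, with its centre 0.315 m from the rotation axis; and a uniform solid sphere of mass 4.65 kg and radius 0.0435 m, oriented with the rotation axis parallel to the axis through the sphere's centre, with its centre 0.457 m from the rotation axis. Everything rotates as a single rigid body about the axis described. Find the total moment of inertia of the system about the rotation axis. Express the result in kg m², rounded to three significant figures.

Annular disk: I_cm = (1/2)M(R²+r²) = (1/2)(5.74)[(0.372)² + (0.132)²] = 0.44717 kg m²; centre at d = 0.859 m, so I = I_cm + Md² gives I = 0.44717 + (5.74)(0.859)² = 4.6826 kg m².
Thin ring: I_cm = MR² = (3.96)(0.125)² = 0.061875 kg m²; centre at d = 0.315 m, so I = I_cm + Md² gives I = 0.061875 + (3.96)(0.315)² = 0.45481 kg m².
Solid sphere: I_cm = (2/5)MR² = (2/5)(4.65)(0.0435)² = 0.0035196 kg m²; centre at d = 0.457 m, so I = I_cm + Md² gives I = 0.0035196 + (4.65)(0.457)² = 0.97467 kg m².
Total I = 4.6826 + 0.45481 + 0.97467 = 6.1121 kg m².

6.11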